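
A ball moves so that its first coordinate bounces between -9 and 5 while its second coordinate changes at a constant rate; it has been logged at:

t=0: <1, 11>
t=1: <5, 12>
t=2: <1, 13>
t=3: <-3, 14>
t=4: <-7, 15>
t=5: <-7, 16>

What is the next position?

<-3, 17>

The first coordinate reflects between -9 and 5, moving 4 per step.
  step 6: -7 → -3
The second coordinate changes by +1 each step: at step 6 it is 17.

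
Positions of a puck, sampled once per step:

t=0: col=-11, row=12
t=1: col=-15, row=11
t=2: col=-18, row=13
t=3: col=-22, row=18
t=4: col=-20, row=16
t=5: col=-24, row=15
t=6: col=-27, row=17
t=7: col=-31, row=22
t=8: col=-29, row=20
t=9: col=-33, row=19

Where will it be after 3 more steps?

col=-38, row=24

Step-to-step displacements: (-4, -1), (-3, +2), (-4, +5), (+2, -2), (-4, -1), (-3, +2), (-4, +5), (+2, -2), (-4, -1) — a repeating cycle of length 4.
step 10: apply (-3, +2) → col=-36, row=21
step 11: apply (-4, +5) → col=-40, row=26
step 12: apply (+2, -2) → col=-38, row=24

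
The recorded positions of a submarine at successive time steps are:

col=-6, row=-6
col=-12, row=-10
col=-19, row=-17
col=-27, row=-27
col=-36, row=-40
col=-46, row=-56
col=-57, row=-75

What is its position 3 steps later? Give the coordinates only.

Successive displacements: (-6, -4), (-7, -7), (-8, -10), (-9, -13), (-10, -16), (-11, -19) — each changes by (-1, -3).
step 7: col=-57, row=-75 + (-12, -22) → col=-69, row=-97
step 8: col=-69, row=-97 + (-13, -25) → col=-82, row=-122
step 9: col=-82, row=-122 + (-14, -28) → col=-96, row=-150

col=-96, row=-150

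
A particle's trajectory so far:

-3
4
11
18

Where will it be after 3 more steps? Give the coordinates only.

The position changes by +7 every step.
step 4: 18 + 7 → 25
step 5: 25 + 7 → 32
step 6: 32 + 7 → 39

39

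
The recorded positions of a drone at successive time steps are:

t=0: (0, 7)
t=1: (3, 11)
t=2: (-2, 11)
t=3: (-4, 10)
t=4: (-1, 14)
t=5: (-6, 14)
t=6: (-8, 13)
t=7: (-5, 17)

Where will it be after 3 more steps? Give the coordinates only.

Step-to-step displacements: (+3, +4), (-5, +0), (-2, -1), (+3, +4), (-5, +0), (-2, -1), (+3, +4) — a repeating cycle of length 3.
step 8: apply (-5, +0) → (-10, 17)
step 9: apply (-2, -1) → (-12, 16)
step 10: apply (+3, +4) → (-9, 20)

(-9, 20)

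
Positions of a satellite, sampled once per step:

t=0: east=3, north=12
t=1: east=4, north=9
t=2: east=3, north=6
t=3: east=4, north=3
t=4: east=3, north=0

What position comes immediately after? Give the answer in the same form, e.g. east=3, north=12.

The east coordinate repeats the cycle [3, 4] with period 2; step 5 mod 2 = 1, giving 4.
The north coordinate changes by -3 each step, so at step 5 it is 12 + 5·(-3) = -3.

east=4, north=-3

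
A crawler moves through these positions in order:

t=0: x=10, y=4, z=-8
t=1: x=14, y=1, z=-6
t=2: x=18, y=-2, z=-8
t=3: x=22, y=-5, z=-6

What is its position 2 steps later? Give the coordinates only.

x=30, y=-11, z=-6

The x coordinate changes by +4 each step, so at step 5 it is 10 + 5·(4) = 30.
The y coordinate changes by -3 each step, so at step 5 it is 4 + 5·(-3) = -11.
The z coordinate repeats the cycle [-8, -6] with period 2; step 5 mod 2 = 1, giving -6.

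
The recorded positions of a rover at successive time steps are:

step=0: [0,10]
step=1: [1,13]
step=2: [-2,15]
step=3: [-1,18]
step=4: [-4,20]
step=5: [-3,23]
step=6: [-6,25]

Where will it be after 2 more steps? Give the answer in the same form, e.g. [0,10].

[-8,30]

Step-to-step displacements: [+1,+3], [-3,+2], [+1,+3], [-3,+2], [+1,+3], [-3,+2] — a repeating cycle of length 2.
step 7: apply [+1,+3] → [-5,28]
step 8: apply [-3,+2] → [-8,30]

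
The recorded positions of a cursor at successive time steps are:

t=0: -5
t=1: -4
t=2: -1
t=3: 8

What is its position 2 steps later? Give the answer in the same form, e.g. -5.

116

Step-to-step displacements: +1, +3, +9; each is 3× the previous.
step 4: 8 + 27 → 35
step 5: 35 + 81 → 116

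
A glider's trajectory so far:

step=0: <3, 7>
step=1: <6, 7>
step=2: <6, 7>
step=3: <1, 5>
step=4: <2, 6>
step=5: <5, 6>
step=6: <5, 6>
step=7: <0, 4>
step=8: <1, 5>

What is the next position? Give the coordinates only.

<4, 5>

Differencing gives <+3, +0>, <+0, +0>, <-5, -2>, <+1, +1>, <+3, +0>, <+0, +0>, <-5, -2>, <+1, +1>. This is the pattern <+3, +0>, <+0, +0>, <-5, -2>, <+1, +1> repeated.
step 9: apply <+3, +0> → <4, 5>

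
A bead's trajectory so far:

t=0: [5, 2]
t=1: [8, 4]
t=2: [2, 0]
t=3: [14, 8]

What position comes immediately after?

[-10, -8]

Consecutive displacements [+3, +2], [-6, -4], [+12, +8] scale by a factor of -2 each step.
step 4: [14, 8] + [-24, -16] → [-10, -8]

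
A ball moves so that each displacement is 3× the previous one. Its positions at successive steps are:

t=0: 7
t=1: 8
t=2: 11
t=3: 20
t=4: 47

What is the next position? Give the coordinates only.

128

Step-to-step displacements: +1, +3, +9, +27; each is 3× the previous.
step 5: 47 + 81 → 128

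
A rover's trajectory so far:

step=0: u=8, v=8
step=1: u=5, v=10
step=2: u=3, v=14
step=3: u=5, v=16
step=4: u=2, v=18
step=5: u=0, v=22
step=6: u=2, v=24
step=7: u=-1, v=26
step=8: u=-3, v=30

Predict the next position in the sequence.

Differencing gives (-3, +2), (-2, +4), (+2, +2), (-3, +2), (-2, +4), (+2, +2), (-3, +2), (-2, +4). This is the pattern (-3, +2), (-2, +4), (+2, +2) repeated.
step 9: apply (+2, +2) → u=-1, v=32

u=-1, v=32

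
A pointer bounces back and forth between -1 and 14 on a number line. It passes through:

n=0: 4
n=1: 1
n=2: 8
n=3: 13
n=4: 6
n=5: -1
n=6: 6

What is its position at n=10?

4

The value travels 7 per step and bounces off the walls at -1 and 14.
  step 7: 6 → 13
  step 8: 13 → 8
  step 9: 8 → 1
  step 10: 1 → 4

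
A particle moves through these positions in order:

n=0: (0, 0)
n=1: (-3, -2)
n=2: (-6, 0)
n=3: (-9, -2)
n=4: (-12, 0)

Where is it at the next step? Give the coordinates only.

The first coordinate changes by -3 each step, so at step 5 it is 0 + 5·(-3) = -15.
The second coordinate repeats the cycle [0, -2] with period 2; step 5 mod 2 = 1, giving -2.

(-15, -2)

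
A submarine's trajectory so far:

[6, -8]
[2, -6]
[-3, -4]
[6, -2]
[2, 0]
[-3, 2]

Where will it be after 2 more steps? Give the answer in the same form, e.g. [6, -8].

[2, 6]

First: cycles through 6, 2, -3 every 3 steps. Step 7 lands at position 1 of the cycle → 2.
Second: linear, +2 per step → 6 at step 7.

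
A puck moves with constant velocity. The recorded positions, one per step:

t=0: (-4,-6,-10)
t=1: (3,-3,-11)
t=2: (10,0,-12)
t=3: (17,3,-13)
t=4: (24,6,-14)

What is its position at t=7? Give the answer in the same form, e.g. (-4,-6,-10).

(45,15,-17)

Each step adds (+7,+3,-1) to the position.
step 5: (24,6,-14) + (+7,+3,-1) → (31,9,-15)
step 6: (31,9,-15) + (+7,+3,-1) → (38,12,-16)
step 7: (38,12,-16) + (+7,+3,-1) → (45,15,-17)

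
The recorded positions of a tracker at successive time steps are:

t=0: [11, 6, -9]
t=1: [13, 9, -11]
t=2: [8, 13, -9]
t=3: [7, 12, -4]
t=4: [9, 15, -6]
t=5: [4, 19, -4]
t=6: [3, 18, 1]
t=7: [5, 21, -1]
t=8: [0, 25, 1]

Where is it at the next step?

Differencing gives [+2, +3, -2], [-5, +4, +2], [-1, -1, +5], [+2, +3, -2], [-5, +4, +2], [-1, -1, +5], [+2, +3, -2], [-5, +4, +2]. This is the pattern [+2, +3, -2], [-5, +4, +2], [-1, -1, +5] repeated.
step 9: apply [-1, -1, +5] → [-1, 24, 6]

[-1, 24, 6]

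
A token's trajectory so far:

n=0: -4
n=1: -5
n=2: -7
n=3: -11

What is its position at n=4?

-19

Consecutive displacements -1, -2, -4 scale by a factor of 2 each step.
step 4: -11 − 8 → -19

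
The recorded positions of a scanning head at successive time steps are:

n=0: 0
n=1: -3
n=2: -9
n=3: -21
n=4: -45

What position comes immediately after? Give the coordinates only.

The jumps are -3, -6, -12, -24 — a geometric progression with ratio 2.
step 5: -45 − 48 → -93

-93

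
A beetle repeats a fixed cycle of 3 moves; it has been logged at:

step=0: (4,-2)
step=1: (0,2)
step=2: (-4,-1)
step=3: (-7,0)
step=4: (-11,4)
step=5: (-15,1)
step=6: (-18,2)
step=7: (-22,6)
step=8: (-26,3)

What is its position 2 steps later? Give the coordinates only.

The moves between consecutive positions are (-4,+4), (-4,-3), (-3,+1), (-4,+4), (-4,-3), (-3,+1), (-4,+4), (-4,-3); they repeat the 3-cycle [(-4,+4), (-4,-3), (-3,+1)].
step 9: apply (-3,+1) → (-29,4)
step 10: apply (-4,+4) → (-33,8)

(-33,8)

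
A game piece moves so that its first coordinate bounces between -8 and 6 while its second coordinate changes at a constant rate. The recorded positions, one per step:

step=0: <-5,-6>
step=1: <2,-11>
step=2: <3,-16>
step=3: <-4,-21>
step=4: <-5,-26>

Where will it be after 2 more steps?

<3,-36>

The first coordinate travels 7 per step and bounces off the walls at -8 and 6.
  step 5: -5 → 2
  step 6: 2 → 3
The second coordinate changes by -5 each step: at step 6 it is -36.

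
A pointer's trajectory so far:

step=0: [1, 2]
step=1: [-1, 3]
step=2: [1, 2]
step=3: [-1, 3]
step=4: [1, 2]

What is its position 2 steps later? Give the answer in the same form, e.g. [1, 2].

[1, 2]

The jumps are [-2, +1], [+2, -1], [-2, +1], [+2, -1] — a geometric progression with ratio -1.
step 5: [1, 2] + [-2, +1] → [-1, 3]
step 6: [-1, 3] + [+2, -1] → [1, 2]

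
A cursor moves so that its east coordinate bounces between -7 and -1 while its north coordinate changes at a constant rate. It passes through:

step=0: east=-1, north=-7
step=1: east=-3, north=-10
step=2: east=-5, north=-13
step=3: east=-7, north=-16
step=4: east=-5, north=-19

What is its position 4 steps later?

The east coordinate reflects between -7 and -1, moving 2 per step.
  step 5: -5 → -3
  step 6: -3 → -1
  step 7: -1 → -3
  step 8: -3 → -5
The north coordinate changes by -3 each step: at step 8 it is -31.

east=-5, north=-31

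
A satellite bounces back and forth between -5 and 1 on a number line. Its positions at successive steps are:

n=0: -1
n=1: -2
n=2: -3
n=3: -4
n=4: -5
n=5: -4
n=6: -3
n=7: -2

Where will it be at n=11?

0

The value reflects between -5 and 1, moving 1 per step.
  step 8: -2 → -1
  step 9: -1 → 0
  step 10: 0 → 1
  step 11: 1 → 0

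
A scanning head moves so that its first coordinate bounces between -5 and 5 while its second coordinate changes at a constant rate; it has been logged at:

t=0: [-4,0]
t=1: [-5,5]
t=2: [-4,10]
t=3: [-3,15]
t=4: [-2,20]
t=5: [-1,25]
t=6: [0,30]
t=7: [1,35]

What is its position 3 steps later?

[4,50]

The first coordinate travels 1 per step and bounces off the walls at -5 and 5.
  step 8: 1 → 2
  step 9: 2 → 3
  step 10: 3 → 4
The second coordinate changes by +5 each step: at step 10 it is 50.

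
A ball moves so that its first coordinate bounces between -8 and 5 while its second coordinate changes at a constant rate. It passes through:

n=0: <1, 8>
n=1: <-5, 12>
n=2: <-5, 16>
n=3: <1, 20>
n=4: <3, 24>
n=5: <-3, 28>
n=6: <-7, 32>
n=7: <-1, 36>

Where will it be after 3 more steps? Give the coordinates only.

<-7, 48>

The first coordinate reflects between -8 and 5, moving 6 per step.
  step 8: -1 → 5
  step 9: 5 → -1
  step 10: -1 → -7
The second coordinate changes by +4 each step: at step 10 it is 48.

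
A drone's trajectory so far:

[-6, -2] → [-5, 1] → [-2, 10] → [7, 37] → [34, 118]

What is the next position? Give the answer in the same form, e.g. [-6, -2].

[115, 361]

Step-to-step displacements: [+1, +3], [+3, +9], [+9, +27], [+27, +81]; each is 3× the previous.
step 5: [34, 118] + [+81, +243] → [115, 361]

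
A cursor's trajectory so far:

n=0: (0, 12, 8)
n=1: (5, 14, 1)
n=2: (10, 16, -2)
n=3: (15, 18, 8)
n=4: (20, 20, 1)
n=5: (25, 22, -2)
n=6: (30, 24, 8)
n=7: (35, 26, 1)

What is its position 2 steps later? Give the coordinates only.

(45, 30, 8)

The first coordinate changes by +5 each step, so at step 9 it is 0 + 9·(5) = 45.
The second coordinate changes by +2 each step, so at step 9 it is 12 + 9·(2) = 30.
The third coordinate repeats the cycle [8, 1, -2] with period 3; step 9 mod 3 = 0, giving 8.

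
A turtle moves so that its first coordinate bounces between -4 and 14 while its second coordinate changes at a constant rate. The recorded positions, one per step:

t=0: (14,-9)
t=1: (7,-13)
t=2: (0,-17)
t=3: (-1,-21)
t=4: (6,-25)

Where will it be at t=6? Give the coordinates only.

(8,-33)

The first coordinate reflects between -4 and 14, moving 7 per step.
  step 5: 6 → 13
  step 6: 13 → 8
The second coordinate changes by -4 each step: at step 6 it is -33.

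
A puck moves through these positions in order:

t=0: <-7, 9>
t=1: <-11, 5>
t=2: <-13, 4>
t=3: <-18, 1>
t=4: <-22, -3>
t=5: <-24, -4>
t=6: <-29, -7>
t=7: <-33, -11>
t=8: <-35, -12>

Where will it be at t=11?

<-46, -20>

The moves between consecutive positions are <-4, -4>, <-2, -1>, <-5, -3>, <-4, -4>, <-2, -1>, <-5, -3>, <-4, -4>, <-2, -1>; they repeat the 3-cycle [<-4, -4>, <-2, -1>, <-5, -3>].
step 9: apply <-5, -3> → <-40, -15>
step 10: apply <-4, -4> → <-44, -19>
step 11: apply <-2, -1> → <-46, -20>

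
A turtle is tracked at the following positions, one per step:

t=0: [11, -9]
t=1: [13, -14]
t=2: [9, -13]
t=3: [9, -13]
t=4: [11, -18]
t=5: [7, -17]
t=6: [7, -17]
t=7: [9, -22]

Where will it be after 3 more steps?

[7, -26]

Differencing gives [+2, -5], [-4, +1], [+0, +0], [+2, -5], [-4, +1], [+0, +0], [+2, -5]. This is the pattern [+2, -5], [-4, +1], [+0, +0] repeated.
step 8: apply [-4, +1] → [5, -21]
step 9: apply [+0, +0] → [5, -21]
step 10: apply [+2, -5] → [7, -26]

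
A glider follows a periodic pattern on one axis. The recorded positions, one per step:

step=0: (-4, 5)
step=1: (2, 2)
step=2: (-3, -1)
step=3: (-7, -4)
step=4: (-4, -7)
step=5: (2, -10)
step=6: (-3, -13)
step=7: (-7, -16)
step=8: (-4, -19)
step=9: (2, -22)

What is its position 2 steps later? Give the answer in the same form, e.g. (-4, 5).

(-7, -28)

First: cycles through -4, 2, -3, -7 every 4 steps. Step 11 lands at position 3 of the cycle → -7.
Second: linear, -3 per step → -28 at step 11.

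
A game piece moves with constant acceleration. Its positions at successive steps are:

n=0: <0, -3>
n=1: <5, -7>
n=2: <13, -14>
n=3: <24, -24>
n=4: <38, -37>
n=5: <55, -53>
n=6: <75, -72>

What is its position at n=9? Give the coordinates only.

<153, -147>

Taking differences between consecutive positions: <+5, -4>, <+8, -7>, <+11, -10>, <+14, -13>, <+17, -16>, <+20, -19>. These grow by <+3, -3> each step.
step 7: <75, -72> + <+23, -22> → <98, -94>
step 8: <98, -94> + <+26, -25> → <124, -119>
step 9: <124, -119> + <+29, -28> → <153, -147>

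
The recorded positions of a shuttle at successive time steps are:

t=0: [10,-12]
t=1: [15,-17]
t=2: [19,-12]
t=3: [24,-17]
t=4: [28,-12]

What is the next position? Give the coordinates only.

The moves between consecutive positions are [+5,-5], [+4,+5], [+5,-5], [+4,+5]; they repeat the 2-cycle [[+5,-5], [+4,+5]].
step 5: apply [+5,-5] → [33,-17]

[33,-17]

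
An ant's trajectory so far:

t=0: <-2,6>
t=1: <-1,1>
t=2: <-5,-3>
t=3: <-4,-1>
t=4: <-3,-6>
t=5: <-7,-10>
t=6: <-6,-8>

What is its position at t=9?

<-8,-15>

Differencing gives <+1,-5>, <-4,-4>, <+1,+2>, <+1,-5>, <-4,-4>, <+1,+2>. This is the pattern <+1,-5>, <-4,-4>, <+1,+2> repeated.
step 7: apply <+1,-5> → <-5,-13>
step 8: apply <-4,-4> → <-9,-17>
step 9: apply <+1,+2> → <-8,-15>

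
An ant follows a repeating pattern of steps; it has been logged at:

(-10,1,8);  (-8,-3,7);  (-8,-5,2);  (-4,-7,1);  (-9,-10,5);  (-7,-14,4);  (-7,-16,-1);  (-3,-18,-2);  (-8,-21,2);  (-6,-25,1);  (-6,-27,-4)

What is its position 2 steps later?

(-7,-32,-1)

Differencing gives (+2,-4,-1), (+0,-2,-5), (+4,-2,-1), (-5,-3,+4), (+2,-4,-1), (+0,-2,-5), (+4,-2,-1), (-5,-3,+4), (+2,-4,-1), (+0,-2,-5). This is the pattern (+2,-4,-1), (+0,-2,-5), (+4,-2,-1), (-5,-3,+4) repeated.
step 11: apply (+4,-2,-1) → (-2,-29,-5)
step 12: apply (-5,-3,+4) → (-7,-32,-1)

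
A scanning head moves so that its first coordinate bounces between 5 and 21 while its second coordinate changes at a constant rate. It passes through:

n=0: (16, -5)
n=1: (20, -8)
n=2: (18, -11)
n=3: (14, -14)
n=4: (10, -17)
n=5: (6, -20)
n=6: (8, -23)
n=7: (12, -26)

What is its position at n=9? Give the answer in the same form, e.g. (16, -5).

(20, -32)

The first coordinate travels 4 per step and bounces off the walls at 5 and 21.
  step 8: 12 → 16
  step 9: 16 → 20
The second coordinate changes by -3 each step: at step 9 it is -32.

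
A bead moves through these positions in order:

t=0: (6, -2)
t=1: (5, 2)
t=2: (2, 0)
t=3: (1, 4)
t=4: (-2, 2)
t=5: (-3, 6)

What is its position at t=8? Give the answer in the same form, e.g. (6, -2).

Differencing gives (-1, +4), (-3, -2), (-1, +4), (-3, -2), (-1, +4). This is the pattern (-1, +4), (-3, -2) repeated.
step 6: apply (-3, -2) → (-6, 4)
step 7: apply (-1, +4) → (-7, 8)
step 8: apply (-3, -2) → (-10, 6)

(-10, 6)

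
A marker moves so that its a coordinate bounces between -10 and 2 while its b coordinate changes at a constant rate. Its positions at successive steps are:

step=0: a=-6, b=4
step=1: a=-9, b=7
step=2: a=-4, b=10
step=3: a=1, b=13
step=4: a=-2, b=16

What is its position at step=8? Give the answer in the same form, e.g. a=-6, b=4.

a=2, b=28

The a coordinate travels 5 per step and bounces off the walls at -10 and 2.
  step 5: -2 → -7
  step 6: -7 → -8
  step 7: -8 → -3
  step 8: -3 → 2
The b coordinate changes by +3 each step: at step 8 it is 28.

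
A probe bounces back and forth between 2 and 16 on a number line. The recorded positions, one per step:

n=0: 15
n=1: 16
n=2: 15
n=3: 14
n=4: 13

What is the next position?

12

The value reflects between 2 and 16, moving 1 per step.
  step 5: 13 → 12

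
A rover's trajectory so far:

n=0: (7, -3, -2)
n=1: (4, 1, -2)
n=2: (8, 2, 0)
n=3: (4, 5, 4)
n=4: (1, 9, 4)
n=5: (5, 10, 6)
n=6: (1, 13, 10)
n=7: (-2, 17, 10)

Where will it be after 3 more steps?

(-5, 25, 16)

Differencing gives (-3, +4, +0), (+4, +1, +2), (-4, +3, +4), (-3, +4, +0), (+4, +1, +2), (-4, +3, +4), (-3, +4, +0). This is the pattern (-3, +4, +0), (+4, +1, +2), (-4, +3, +4) repeated.
step 8: apply (+4, +1, +2) → (2, 18, 12)
step 9: apply (-4, +3, +4) → (-2, 21, 16)
step 10: apply (-3, +4, +0) → (-5, 25, 16)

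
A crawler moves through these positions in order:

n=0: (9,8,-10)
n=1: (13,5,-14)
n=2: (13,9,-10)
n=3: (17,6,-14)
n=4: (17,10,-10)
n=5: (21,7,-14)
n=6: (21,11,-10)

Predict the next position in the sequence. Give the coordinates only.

(25,8,-14)

The moves between consecutive positions are (+4,-3,-4), (+0,+4,+4), (+4,-3,-4), (+0,+4,+4), (+4,-3,-4), (+0,+4,+4); they repeat the 2-cycle [(+4,-3,-4), (+0,+4,+4)].
step 7: apply (+4,-3,-4) → (25,8,-14)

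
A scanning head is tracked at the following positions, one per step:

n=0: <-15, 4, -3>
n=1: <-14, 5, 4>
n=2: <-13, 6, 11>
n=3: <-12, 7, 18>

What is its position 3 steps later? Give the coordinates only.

<-9, 10, 39>

The position changes by <+1, +1, +7> every step.
step 4: <-12, 7, 18> + <+1, +1, +7> → <-11, 8, 25>
step 5: <-11, 8, 25> + <+1, +1, +7> → <-10, 9, 32>
step 6: <-10, 9, 32> + <+1, +1, +7> → <-9, 10, 39>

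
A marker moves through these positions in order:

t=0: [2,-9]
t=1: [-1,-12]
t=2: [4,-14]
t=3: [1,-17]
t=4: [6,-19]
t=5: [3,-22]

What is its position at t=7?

[5,-27]

Step-to-step displacements: [-3,-3], [+5,-2], [-3,-3], [+5,-2], [-3,-3] — a repeating cycle of length 2.
step 6: apply [+5,-2] → [8,-24]
step 7: apply [-3,-3] → [5,-27]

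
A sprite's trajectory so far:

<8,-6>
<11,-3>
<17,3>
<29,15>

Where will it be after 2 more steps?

<101,87>

The jumps are <+3,+3>, <+6,+6>, <+12,+12> — a geometric progression with ratio 2.
step 4: <29,15> + <+24,+24> → <53,39>
step 5: <53,39> + <+48,+48> → <101,87>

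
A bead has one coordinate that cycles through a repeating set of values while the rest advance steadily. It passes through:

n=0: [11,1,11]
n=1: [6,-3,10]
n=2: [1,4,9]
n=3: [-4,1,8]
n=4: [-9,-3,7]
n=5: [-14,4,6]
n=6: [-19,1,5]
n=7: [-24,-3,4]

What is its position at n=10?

[-39,-3,1]

The first coordinate changes by -5 each step, so at step 10 it is 11 + 10·(-5) = -39.
The second coordinate repeats the cycle [1, -3, 4] with period 3; step 10 mod 3 = 1, giving -3.
The third coordinate changes by -1 each step, so at step 10 it is 11 + 10·(-1) = 1.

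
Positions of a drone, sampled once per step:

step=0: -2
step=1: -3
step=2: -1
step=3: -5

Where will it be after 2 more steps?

Step-to-step displacements: -1, +2, -4; each is -2× the previous.
step 4: -5 + 8 → 3
step 5: 3 − 16 → -13

-13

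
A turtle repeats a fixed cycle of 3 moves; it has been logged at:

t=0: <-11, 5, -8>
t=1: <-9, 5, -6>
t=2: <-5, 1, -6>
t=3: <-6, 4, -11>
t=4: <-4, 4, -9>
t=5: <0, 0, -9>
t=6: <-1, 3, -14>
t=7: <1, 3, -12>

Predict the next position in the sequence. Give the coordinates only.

<5, -1, -12>

Step-to-step displacements: <+2, +0, +2>, <+4, -4, +0>, <-1, +3, -5>, <+2, +0, +2>, <+4, -4, +0>, <-1, +3, -5>, <+2, +0, +2> — a repeating cycle of length 3.
step 8: apply <+4, -4, +0> → <5, -1, -12>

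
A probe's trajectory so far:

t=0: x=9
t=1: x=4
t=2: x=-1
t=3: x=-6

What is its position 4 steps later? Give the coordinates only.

x=-26

Each step adds -5 to the position.
step 4: -6 − 5 → x=-11
step 5: -11 − 5 → x=-16
step 6: -16 − 5 → x=-21
step 7: -21 − 5 → x=-26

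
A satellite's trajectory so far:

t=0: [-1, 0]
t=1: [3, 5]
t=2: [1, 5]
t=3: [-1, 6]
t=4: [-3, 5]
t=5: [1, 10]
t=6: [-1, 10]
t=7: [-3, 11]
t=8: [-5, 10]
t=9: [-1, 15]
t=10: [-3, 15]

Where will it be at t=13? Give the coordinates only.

[-3, 20]

Differencing gives [+4, +5], [-2, +0], [-2, +1], [-2, -1], [+4, +5], [-2, +0], [-2, +1], [-2, -1], [+4, +5], [-2, +0]. This is the pattern [+4, +5], [-2, +0], [-2, +1], [-2, -1] repeated.
step 11: apply [-2, +1] → [-5, 16]
step 12: apply [-2, -1] → [-7, 15]
step 13: apply [+4, +5] → [-3, 20]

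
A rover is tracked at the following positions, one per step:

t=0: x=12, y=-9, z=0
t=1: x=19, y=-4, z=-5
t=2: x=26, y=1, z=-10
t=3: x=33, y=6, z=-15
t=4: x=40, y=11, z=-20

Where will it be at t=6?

Constant displacement of (+7, +5, -5) per step.
step 5: x=40, y=11, z=-20 + (+7, +5, -5) → x=47, y=16, z=-25
step 6: x=47, y=16, z=-25 + (+7, +5, -5) → x=54, y=21, z=-30

x=54, y=21, z=-30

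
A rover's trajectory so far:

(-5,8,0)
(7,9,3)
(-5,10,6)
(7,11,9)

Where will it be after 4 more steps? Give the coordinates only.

The first coordinate repeats the cycle [-5, 7] with period 2; step 7 mod 2 = 1, giving 7.
The second coordinate changes by +1 each step, so at step 7 it is 8 + 7·(1) = 15.
The third coordinate changes by +3 each step, so at step 7 it is 0 + 7·(3) = 21.

(7,15,21)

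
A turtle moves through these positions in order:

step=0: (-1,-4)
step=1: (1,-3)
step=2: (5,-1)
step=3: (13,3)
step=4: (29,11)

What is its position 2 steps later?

The jumps are (+2,+1), (+4,+2), (+8,+4), (+16,+8) — a geometric progression with ratio 2.
step 5: (29,11) + (+32,+16) → (61,27)
step 6: (61,27) + (+64,+32) → (125,59)

(125,59)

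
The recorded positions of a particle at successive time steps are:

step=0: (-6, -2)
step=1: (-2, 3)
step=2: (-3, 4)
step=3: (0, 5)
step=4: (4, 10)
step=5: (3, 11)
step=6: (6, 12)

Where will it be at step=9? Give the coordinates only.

(12, 19)

Differencing gives (+4, +5), (-1, +1), (+3, +1), (+4, +5), (-1, +1), (+3, +1). This is the pattern (+4, +5), (-1, +1), (+3, +1) repeated.
step 7: apply (+4, +5) → (10, 17)
step 8: apply (-1, +1) → (9, 18)
step 9: apply (+3, +1) → (12, 19)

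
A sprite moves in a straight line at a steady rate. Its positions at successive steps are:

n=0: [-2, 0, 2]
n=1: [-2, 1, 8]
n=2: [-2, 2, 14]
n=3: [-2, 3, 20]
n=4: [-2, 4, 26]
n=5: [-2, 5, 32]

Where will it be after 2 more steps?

[-2, 7, 44]

Each step adds [+0, +1, +6] to the position.
step 6: [-2, 5, 32] + [+0, +1, +6] → [-2, 6, 38]
step 7: [-2, 6, 38] + [+0, +1, +6] → [-2, 7, 44]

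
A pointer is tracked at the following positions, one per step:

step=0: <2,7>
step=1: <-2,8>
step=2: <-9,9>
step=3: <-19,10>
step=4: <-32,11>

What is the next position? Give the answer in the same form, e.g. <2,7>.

Successive displacements: <-4,+1>, <-7,+1>, <-10,+1>, <-13,+1> — each changes by <-3,+0>.
step 5: <-32,11> + <-16,+1> → <-48,12>

<-48,12>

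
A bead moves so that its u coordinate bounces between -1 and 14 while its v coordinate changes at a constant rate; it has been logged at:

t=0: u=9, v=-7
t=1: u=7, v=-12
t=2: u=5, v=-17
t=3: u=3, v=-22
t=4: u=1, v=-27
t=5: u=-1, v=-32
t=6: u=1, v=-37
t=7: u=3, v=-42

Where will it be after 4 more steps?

u=11, v=-62

The u coordinate travels 2 per step and bounces off the walls at -1 and 14.
  step 8: 3 → 5
  step 9: 5 → 7
  step 10: 7 → 9
  step 11: 9 → 11
The v coordinate changes by -5 each step: at step 11 it is -62.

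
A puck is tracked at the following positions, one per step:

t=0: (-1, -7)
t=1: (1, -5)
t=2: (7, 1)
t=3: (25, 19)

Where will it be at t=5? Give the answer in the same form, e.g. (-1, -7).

(241, 235)

The jumps are (+2, +2), (+6, +6), (+18, +18) — a geometric progression with ratio 3.
step 4: (25, 19) + (+54, +54) → (79, 73)
step 5: (79, 73) + (+162, +162) → (241, 235)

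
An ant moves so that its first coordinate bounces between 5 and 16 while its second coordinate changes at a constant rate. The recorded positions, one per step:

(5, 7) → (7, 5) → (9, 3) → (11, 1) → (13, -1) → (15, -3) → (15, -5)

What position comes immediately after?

The first coordinate travels 2 per step and bounces off the walls at 5 and 16.
  step 7: 15 → 13
The second coordinate changes by -2 each step: at step 7 it is -7.

(13, -7)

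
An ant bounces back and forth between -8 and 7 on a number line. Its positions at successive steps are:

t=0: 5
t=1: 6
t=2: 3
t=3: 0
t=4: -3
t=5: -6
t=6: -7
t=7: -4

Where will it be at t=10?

5

The value reflects between -8 and 7, moving 3 per step.
  step 8: -4 → -1
  step 9: -1 → 2
  step 10: 2 → 5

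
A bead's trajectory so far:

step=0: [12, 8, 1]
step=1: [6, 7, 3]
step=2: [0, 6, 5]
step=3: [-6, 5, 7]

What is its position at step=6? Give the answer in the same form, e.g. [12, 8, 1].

Constant displacement of [-6, -1, +2] per step.
step 4: [-6, 5, 7] + [-6, -1, +2] → [-12, 4, 9]
step 5: [-12, 4, 9] + [-6, -1, +2] → [-18, 3, 11]
step 6: [-18, 3, 11] + [-6, -1, +2] → [-24, 2, 13]

[-24, 2, 13]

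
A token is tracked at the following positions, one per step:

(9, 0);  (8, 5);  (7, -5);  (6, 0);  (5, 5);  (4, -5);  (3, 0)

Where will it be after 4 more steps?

The first coordinate changes by -1 each step, so at step 10 it is 9 + 10·(-1) = -1.
The second coordinate repeats the cycle [0, 5, -5] with period 3; step 10 mod 3 = 1, giving 5.

(-1, 5)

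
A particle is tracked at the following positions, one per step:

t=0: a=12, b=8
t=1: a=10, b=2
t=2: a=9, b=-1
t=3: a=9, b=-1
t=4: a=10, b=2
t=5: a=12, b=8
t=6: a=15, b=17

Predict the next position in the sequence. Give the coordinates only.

a=19, b=29

Successive displacements: (-2, -6), (-1, -3), (+0, +0), (+1, +3), (+2, +6), (+3, +9) — each changes by (+1, +3).
step 7: a=15, b=17 + (+4, +12) → a=19, b=29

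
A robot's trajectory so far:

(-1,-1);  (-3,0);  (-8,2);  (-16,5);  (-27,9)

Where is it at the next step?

(-41,14)

First differences are (-2,+1), (-5,+2), (-8,+3), (-11,+4); their common second difference is (-3,+1) (constant acceleration).
step 5: (-27,9) + (-14,+5) → (-41,14)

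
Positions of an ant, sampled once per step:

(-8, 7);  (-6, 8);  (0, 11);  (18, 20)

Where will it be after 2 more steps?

Consecutive displacements (+2, +1), (+6, +3), (+18, +9) scale by a factor of 3 each step.
step 4: (18, 20) + (+54, +27) → (72, 47)
step 5: (72, 47) + (+162, +81) → (234, 128)

(234, 128)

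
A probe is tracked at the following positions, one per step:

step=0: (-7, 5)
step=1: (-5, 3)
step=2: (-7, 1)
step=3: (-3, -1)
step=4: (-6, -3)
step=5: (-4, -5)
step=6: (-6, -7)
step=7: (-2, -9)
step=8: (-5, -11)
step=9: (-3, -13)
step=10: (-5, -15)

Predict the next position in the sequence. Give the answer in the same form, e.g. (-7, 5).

(-1, -17)

Step-to-step displacements: (+2, -2), (-2, -2), (+4, -2), (-3, -2), (+2, -2), (-2, -2), (+4, -2), (-3, -2), (+2, -2), (-2, -2) — a repeating cycle of length 4.
step 11: apply (+4, -2) → (-1, -17)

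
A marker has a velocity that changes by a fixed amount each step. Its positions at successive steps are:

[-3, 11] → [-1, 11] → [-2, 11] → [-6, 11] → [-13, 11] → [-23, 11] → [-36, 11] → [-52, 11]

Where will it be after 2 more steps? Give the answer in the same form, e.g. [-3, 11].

[-93, 11]

Successive displacements: [+2, +0], [-1, +0], [-4, +0], [-7, +0], [-10, +0], [-13, +0], [-16, +0] — each changes by [-3, +0].
step 8: [-52, 11] + [-19, +0] → [-71, 11]
step 9: [-71, 11] + [-22, +0] → [-93, 11]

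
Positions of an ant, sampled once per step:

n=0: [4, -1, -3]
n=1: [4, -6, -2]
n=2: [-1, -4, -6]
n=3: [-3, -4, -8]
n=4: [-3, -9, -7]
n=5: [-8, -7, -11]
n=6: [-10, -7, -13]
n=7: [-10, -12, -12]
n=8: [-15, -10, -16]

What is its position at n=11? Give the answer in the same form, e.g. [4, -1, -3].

[-22, -13, -21]

Differencing gives [+0, -5, +1], [-5, +2, -4], [-2, +0, -2], [+0, -5, +1], [-5, +2, -4], [-2, +0, -2], [+0, -5, +1], [-5, +2, -4]. This is the pattern [+0, -5, +1], [-5, +2, -4], [-2, +0, -2] repeated.
step 9: apply [-2, +0, -2] → [-17, -10, -18]
step 10: apply [+0, -5, +1] → [-17, -15, -17]
step 11: apply [-5, +2, -4] → [-22, -13, -21]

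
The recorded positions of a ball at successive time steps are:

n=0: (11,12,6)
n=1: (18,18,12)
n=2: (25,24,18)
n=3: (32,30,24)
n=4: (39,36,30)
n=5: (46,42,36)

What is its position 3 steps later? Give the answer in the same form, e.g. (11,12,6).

(67,60,54)

Each step adds (+7,+6,+6) to the position.
step 6: (46,42,36) + (+7,+6,+6) → (53,48,42)
step 7: (53,48,42) + (+7,+6,+6) → (60,54,48)
step 8: (60,54,48) + (+7,+6,+6) → (67,60,54)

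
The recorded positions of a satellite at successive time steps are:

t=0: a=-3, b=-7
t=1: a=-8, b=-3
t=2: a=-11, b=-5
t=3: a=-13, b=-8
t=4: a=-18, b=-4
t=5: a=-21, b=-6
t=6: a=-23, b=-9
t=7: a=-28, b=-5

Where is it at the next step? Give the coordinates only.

a=-31, b=-7

Step-to-step displacements: (-5, +4), (-3, -2), (-2, -3), (-5, +4), (-3, -2), (-2, -3), (-5, +4) — a repeating cycle of length 3.
step 8: apply (-3, -2) → a=-31, b=-7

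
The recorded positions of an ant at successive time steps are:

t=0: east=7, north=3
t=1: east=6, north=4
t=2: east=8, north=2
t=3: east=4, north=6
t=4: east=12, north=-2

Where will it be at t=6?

Consecutive displacements (-1, +1), (+2, -2), (-4, +4), (+8, -8) scale by a factor of -2 each step.
step 5: east=12, north=-2 + (-16, +16) → east=-4, north=14
step 6: east=-4, north=14 + (+32, -32) → east=28, north=-18

east=28, north=-18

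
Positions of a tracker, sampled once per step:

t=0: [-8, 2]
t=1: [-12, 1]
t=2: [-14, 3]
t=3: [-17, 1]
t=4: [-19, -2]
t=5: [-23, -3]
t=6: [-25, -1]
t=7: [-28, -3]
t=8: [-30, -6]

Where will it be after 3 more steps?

The moves between consecutive positions are [-4, -1], [-2, +2], [-3, -2], [-2, -3], [-4, -1], [-2, +2], [-3, -2], [-2, -3]; they repeat the 4-cycle [[-4, -1], [-2, +2], [-3, -2], [-2, -3]].
step 9: apply [-4, -1] → [-34, -7]
step 10: apply [-2, +2] → [-36, -5]
step 11: apply [-3, -2] → [-39, -7]

[-39, -7]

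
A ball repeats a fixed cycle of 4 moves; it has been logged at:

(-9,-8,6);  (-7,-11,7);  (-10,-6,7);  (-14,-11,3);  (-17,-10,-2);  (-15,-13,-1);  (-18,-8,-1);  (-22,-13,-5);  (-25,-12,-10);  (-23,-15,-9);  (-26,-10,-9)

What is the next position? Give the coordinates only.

(-30,-15,-13)

Step-to-step displacements: (+2,-3,+1), (-3,+5,+0), (-4,-5,-4), (-3,+1,-5), (+2,-3,+1), (-3,+5,+0), (-4,-5,-4), (-3,+1,-5), (+2,-3,+1), (-3,+5,+0) — a repeating cycle of length 4.
step 11: apply (-4,-5,-4) → (-30,-15,-13)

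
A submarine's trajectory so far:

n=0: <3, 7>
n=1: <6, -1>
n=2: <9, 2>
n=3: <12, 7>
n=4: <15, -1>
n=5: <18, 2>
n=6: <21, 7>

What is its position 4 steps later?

<33, -1>

The first coordinate changes by +3 each step, so at step 10 it is 3 + 10·(3) = 33.
The second coordinate repeats the cycle [7, -1, 2] with period 3; step 10 mod 3 = 1, giving -1.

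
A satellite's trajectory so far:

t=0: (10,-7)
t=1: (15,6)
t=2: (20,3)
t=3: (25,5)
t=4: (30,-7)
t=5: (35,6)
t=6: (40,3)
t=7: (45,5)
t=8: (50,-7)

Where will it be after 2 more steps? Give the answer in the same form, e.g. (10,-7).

First: linear, +5 per step → 60 at step 10.
Second: cycles through -7, 6, 3, 5 every 4 steps. Step 10 lands at position 2 of the cycle → 3.

(60,3)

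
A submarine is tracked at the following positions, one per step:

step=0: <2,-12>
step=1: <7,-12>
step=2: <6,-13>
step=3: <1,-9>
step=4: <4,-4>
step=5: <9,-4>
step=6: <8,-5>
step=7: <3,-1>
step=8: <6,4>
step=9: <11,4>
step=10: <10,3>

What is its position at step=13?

<13,12>

Differencing gives <+5,+0>, <-1,-1>, <-5,+4>, <+3,+5>, <+5,+0>, <-1,-1>, <-5,+4>, <+3,+5>, <+5,+0>, <-1,-1>. This is the pattern <+5,+0>, <-1,-1>, <-5,+4>, <+3,+5> repeated.
step 11: apply <-5,+4> → <5,7>
step 12: apply <+3,+5> → <8,12>
step 13: apply <+5,+0> → <13,12>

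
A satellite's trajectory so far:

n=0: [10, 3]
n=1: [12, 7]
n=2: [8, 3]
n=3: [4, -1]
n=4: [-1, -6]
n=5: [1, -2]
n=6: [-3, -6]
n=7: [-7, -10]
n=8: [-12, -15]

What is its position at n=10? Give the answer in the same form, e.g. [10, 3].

[-14, -15]

Differencing gives [+2, +4], [-4, -4], [-4, -4], [-5, -5], [+2, +4], [-4, -4], [-4, -4], [-5, -5]. This is the pattern [+2, +4], [-4, -4], [-4, -4], [-5, -5] repeated.
step 9: apply [+2, +4] → [-10, -11]
step 10: apply [-4, -4] → [-14, -15]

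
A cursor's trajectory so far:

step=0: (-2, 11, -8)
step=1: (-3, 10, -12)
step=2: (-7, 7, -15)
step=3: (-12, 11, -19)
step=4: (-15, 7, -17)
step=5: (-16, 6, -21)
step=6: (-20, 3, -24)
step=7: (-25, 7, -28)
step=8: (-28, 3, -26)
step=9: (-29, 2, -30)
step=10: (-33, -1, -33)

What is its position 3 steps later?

Step-to-step displacements: (-1, -1, -4), (-4, -3, -3), (-5, +4, -4), (-3, -4, +2), (-1, -1, -4), (-4, -3, -3), (-5, +4, -4), (-3, -4, +2), (-1, -1, -4), (-4, -3, -3) — a repeating cycle of length 4.
step 11: apply (-5, +4, -4) → (-38, 3, -37)
step 12: apply (-3, -4, +2) → (-41, -1, -35)
step 13: apply (-1, -1, -4) → (-42, -2, -39)

(-42, -2, -39)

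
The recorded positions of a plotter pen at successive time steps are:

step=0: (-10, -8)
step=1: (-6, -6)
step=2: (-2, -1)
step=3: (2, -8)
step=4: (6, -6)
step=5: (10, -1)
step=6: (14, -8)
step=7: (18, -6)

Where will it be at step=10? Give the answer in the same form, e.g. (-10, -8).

First: linear, +4 per step → 30 at step 10.
Second: cycles through -8, -6, -1 every 3 steps. Step 10 lands at position 1 of the cycle → -6.

(30, -6)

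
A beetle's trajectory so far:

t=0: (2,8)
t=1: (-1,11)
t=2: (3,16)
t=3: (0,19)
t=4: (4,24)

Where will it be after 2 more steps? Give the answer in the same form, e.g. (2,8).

(5,32)

The moves between consecutive positions are (-3,+3), (+4,+5), (-3,+3), (+4,+5); they repeat the 2-cycle [(-3,+3), (+4,+5)].
step 5: apply (-3,+3) → (1,27)
step 6: apply (+4,+5) → (5,32)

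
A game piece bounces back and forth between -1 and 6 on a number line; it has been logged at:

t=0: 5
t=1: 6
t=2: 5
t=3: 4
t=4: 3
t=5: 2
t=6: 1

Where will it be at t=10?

1

The value travels 1 per step and bounces off the walls at -1 and 6.
  step 7: 1 → 0
  step 8: 0 → -1
  step 9: -1 → 0
  step 10: 0 → 1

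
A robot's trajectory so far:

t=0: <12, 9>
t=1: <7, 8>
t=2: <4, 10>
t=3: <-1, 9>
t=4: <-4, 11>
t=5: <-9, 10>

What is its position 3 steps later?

Differencing gives <-5, -1>, <-3, +2>, <-5, -1>, <-3, +2>, <-5, -1>. This is the pattern <-5, -1>, <-3, +2> repeated.
step 6: apply <-3, +2> → <-12, 12>
step 7: apply <-5, -1> → <-17, 11>
step 8: apply <-3, +2> → <-20, 13>

<-20, 13>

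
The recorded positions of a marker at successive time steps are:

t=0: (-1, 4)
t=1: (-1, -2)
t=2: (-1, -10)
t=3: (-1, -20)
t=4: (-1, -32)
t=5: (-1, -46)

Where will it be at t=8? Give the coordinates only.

(-1, -100)

First differences are (+0, -6), (+0, -8), (+0, -10), (+0, -12), (+0, -14); their common second difference is (+0, -2) (constant acceleration).
step 6: (-1, -46) + (+0, -16) → (-1, -62)
step 7: (-1, -62) + (+0, -18) → (-1, -80)
step 8: (-1, -80) + (+0, -20) → (-1, -100)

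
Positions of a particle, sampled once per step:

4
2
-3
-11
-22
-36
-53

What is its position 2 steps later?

-96

Taking differences between consecutive positions: -2, -5, -8, -11, -14, -17. These grow by -3 each step.
step 7: -53 − 20 → -73
step 8: -73 − 23 → -96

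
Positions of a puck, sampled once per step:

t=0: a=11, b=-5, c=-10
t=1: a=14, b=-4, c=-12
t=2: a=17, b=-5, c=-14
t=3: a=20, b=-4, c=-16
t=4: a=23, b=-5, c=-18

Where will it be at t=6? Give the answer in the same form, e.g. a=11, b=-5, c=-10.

a=29, b=-5, c=-22

The a coordinate changes by +3 each step, so at step 6 it is 11 + 6·(3) = 29.
The b coordinate repeats the cycle [-5, -4] with period 2; step 6 mod 2 = 0, giving -5.
The c coordinate changes by -2 each step, so at step 6 it is -10 + 6·(-2) = -22.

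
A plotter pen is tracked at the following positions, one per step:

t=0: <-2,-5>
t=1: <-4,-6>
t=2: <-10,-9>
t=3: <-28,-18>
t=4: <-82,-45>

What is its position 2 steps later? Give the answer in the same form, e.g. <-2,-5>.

<-730,-369>

The jumps are <-2,-1>, <-6,-3>, <-18,-9>, <-54,-27> — a geometric progression with ratio 3.
step 5: <-82,-45> + <-162,-81> → <-244,-126>
step 6: <-244,-126> + <-486,-243> → <-730,-369>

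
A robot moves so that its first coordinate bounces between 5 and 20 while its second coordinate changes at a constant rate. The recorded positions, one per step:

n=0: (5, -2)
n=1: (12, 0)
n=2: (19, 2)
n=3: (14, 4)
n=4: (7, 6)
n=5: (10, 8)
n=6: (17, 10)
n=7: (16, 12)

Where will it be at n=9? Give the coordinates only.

(8, 16)

The first coordinate reflects between 5 and 20, moving 7 per step.
  step 8: 16 → 9
  step 9: 9 → 8
The second coordinate changes by +2 each step: at step 9 it is 16.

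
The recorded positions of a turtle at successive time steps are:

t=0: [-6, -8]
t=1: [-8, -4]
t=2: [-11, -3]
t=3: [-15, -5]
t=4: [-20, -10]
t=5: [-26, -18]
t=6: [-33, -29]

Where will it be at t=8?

First differences are [-2, +4], [-3, +1], [-4, -2], [-5, -5], [-6, -8], [-7, -11]; their common second difference is [-1, -3] (constant acceleration).
step 7: [-33, -29] + [-8, -14] → [-41, -43]
step 8: [-41, -43] + [-9, -17] → [-50, -60]

[-50, -60]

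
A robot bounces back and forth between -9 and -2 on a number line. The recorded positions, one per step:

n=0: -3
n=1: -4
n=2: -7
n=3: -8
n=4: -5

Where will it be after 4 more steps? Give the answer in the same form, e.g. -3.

-7

The value travels 3 per step and bounces off the walls at -9 and -2.
  step 5: -5 → -2
  step 6: -2 → -5
  step 7: -5 → -8
  step 8: -8 → -7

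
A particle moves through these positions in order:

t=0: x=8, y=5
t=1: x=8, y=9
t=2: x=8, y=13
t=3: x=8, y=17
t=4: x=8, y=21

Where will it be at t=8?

The position changes by (+0, +4) every step.
step 5: x=8, y=21 + (+0, +4) → x=8, y=25
step 6: x=8, y=25 + (+0, +4) → x=8, y=29
step 7: x=8, y=29 + (+0, +4) → x=8, y=33
step 8: x=8, y=33 + (+0, +4) → x=8, y=37

x=8, y=37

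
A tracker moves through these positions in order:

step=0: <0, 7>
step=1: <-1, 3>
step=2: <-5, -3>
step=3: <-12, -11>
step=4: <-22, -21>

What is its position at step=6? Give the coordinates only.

First differences are <-1, -4>, <-4, -6>, <-7, -8>, <-10, -10>; their common second difference is <-3, -2> (constant acceleration).
step 5: <-22, -21> + <-13, -12> → <-35, -33>
step 6: <-35, -33> + <-16, -14> → <-51, -47>

<-51, -47>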